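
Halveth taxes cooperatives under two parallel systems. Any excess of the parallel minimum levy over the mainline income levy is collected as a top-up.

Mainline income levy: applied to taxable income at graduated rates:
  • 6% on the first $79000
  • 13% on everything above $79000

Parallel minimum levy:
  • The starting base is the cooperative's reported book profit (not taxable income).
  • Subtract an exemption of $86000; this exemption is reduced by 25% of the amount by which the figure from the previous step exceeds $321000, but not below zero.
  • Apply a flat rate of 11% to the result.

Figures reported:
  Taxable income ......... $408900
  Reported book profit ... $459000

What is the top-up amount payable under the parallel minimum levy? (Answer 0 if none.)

$0

Parallel minimum levy:
  Base (reported book profit): $459000
  Exemption: $86000 − 25% × ($459000 − $321000) = $86000 − $34500 = $51500
  Base: $459000 − $51500 = $407500
  $407500 × 11% = $44825

Mainline income levy:
  $79000 × 6% = $4740
  $329900 × 13% = $42887
  → $47627

$44825 ≤ $47627, so no add-on is due.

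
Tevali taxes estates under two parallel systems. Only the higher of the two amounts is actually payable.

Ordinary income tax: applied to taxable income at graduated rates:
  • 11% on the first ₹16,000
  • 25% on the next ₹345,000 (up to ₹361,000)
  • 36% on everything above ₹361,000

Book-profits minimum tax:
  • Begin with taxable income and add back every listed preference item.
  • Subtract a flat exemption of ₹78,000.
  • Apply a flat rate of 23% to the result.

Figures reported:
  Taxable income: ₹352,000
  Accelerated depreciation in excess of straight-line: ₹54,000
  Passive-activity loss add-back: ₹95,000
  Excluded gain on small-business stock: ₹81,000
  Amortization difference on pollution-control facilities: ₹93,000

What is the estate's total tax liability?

₹137,310

Ordinary income tax:
  ₹16,000 × 11% = ₹1,760
  ₹336,000 × 25% = ₹84,000
  → ₹85,760

Book-profits minimum tax:
  Adjusted income: ₹352,000 + ₹54,000 + ₹95,000 + ₹81,000 + ₹93,000 = ₹675,000
  Less exemption ₹78,000 → base ₹597,000
  ₹597,000 × 23% = ₹137,310

₹137,310 > ₹85,760, so the book-profits minimum tax is the binding amount.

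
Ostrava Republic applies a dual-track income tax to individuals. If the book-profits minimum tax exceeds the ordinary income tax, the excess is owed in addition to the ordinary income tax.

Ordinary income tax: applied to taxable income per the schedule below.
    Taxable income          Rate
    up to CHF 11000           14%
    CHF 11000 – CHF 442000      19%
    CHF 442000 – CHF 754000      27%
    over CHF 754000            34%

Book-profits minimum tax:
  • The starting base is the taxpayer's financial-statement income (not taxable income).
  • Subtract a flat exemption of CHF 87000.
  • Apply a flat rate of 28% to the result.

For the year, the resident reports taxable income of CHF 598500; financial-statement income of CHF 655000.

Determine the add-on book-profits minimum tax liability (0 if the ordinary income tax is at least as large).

CHF 33355

Ordinary income tax:
  CHF 11000 × 14% = CHF 1540
  CHF 431000 × 19% = CHF 81890
  CHF 156500 × 27% = CHF 42255
  → CHF 125685

Book-profits minimum tax:
  Base (financial-statement income): CHF 655000
  Less exemption CHF 87000 → base CHF 568000
  CHF 568000 × 28% = CHF 159040

Excess of book-profits minimum tax over ordinary income tax: CHF 159040 − CHF 125685 = CHF 33355.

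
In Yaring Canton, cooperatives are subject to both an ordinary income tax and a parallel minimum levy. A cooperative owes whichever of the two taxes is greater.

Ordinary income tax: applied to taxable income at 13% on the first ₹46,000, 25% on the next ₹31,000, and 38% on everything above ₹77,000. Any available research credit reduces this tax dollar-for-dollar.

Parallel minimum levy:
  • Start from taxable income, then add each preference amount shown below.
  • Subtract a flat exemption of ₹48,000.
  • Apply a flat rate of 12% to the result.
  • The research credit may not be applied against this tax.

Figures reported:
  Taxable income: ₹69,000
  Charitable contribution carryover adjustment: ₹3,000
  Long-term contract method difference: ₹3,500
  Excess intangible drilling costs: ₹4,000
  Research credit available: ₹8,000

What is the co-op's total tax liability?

Ordinary income tax:
  ₹46,000 × 13% = ₹5,980
  ₹23,000 × 25% = ₹5,750
  → ₹11,730
  Less research credit ₹8,000 → ₹3,730

Parallel minimum levy:
  Adjusted income: ₹69,000 + ₹3,000 + ₹3,500 + ₹4,000 = ₹79,500
  Less exemption ₹48,000 → base ₹31,500
  ₹31,500 × 12% = ₹3,780

₹3,780 > ₹3,730, so the parallel minimum levy is the binding amount.

₹3,780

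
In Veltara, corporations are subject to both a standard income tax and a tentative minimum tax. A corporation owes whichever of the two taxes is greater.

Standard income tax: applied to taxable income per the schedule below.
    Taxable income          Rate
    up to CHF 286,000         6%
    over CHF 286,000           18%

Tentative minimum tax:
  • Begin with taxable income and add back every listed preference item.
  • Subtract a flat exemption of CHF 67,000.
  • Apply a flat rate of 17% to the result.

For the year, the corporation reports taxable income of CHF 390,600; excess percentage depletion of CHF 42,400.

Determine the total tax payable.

CHF 62,220

Standard income tax:
  CHF 286,000 × 6% = CHF 17,160
  CHF 104,600 × 18% = CHF 18,828
  → CHF 35,988

Tentative minimum tax:
  Adjusted income: CHF 390,600 + CHF 42,400 = CHF 433,000
  Less exemption CHF 67,000 → base CHF 366,000
  CHF 366,000 × 17% = CHF 62,220

CHF 62,220 > CHF 35,988, so the tentative minimum tax is the binding amount.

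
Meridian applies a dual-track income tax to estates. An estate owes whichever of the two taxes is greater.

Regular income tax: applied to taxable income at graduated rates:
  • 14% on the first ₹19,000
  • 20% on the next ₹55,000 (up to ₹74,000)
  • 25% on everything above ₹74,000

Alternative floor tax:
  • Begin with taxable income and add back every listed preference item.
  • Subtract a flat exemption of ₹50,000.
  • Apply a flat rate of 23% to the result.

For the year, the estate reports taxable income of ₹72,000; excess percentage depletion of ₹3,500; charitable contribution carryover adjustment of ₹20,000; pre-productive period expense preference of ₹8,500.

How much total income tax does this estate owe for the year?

Alternative floor tax:
  Adjusted income: ₹72,000 + ₹3,500 + ₹20,000 + ₹8,500 = ₹104,000
  Less exemption ₹50,000 → base ₹54,000
  ₹54,000 × 23% = ₹12,420

Regular income tax:
  ₹19,000 × 14% = ₹2,660
  ₹53,000 × 20% = ₹10,600
  → ₹13,260

₹13,260 > ₹12,420, so the regular income tax governs.

₹13,260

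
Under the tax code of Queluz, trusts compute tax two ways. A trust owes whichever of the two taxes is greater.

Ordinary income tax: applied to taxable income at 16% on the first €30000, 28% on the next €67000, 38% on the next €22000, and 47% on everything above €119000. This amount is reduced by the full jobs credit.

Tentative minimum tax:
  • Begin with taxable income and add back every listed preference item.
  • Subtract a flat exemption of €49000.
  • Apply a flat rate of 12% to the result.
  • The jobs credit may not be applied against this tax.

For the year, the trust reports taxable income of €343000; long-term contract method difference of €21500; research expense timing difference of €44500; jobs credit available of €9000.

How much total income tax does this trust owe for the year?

Ordinary income tax:
  €30000 × 16% = €4800
  €67000 × 28% = €18760
  €22000 × 38% = €8360
  €224000 × 47% = €105280
  → €137200
  Less jobs credit €9000 → €128200

Tentative minimum tax:
  Adjusted income: €343000 + €21500 + €44500 = €409000
  Less exemption €49000 → base €360000
  €360000 × 12% = €43200

€128200 > €43200, so the ordinary income tax governs.

€128200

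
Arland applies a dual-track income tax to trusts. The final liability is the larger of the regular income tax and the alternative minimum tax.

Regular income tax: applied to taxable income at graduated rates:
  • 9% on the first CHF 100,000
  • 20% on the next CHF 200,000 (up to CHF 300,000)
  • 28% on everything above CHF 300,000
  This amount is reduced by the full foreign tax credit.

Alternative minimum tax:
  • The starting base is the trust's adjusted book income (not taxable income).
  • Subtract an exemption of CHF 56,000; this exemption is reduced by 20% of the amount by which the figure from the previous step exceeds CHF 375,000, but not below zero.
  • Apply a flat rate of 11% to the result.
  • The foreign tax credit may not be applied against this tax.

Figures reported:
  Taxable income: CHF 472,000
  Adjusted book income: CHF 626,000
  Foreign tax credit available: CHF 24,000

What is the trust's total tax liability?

CHF 73,160

Regular income tax:
  CHF 100,000 × 9% = CHF 9,000
  CHF 200,000 × 20% = CHF 40,000
  CHF 172,000 × 28% = CHF 48,160
  → CHF 97,160
  Less foreign tax credit CHF 24,000 → CHF 73,160

Alternative minimum tax:
  Base (adjusted book income): CHF 626,000
  Exemption: CHF 56,000 − 20% × (CHF 626,000 − CHF 375,000) = CHF 56,000 − CHF 50,200 = CHF 5,800
  Base: CHF 626,000 − CHF 5,800 = CHF 620,200
  CHF 620,200 × 11% = CHF 68,222

CHF 73,160 > CHF 68,222, so the regular income tax governs.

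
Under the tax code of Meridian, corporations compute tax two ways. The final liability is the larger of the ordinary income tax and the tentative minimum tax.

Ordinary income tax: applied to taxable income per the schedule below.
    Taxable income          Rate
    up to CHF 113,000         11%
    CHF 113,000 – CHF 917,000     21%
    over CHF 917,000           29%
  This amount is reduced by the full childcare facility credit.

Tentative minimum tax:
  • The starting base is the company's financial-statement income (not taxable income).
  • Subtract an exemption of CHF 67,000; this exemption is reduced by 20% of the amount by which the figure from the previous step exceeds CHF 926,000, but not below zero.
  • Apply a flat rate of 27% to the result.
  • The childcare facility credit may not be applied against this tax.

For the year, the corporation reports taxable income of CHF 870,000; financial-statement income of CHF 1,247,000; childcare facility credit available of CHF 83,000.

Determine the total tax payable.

Tentative minimum tax:
  Base (financial-statement income): CHF 1,247,000
  Exemption: CHF 67,000 − 20% × (CHF 1,247,000 − CHF 926,000) = CHF 67,000 − CHF 64,200 = CHF 2,800
  Base: CHF 1,247,000 − CHF 2,800 = CHF 1,244,200
  CHF 1,244,200 × 27% = CHF 335,934

Ordinary income tax:
  CHF 113,000 × 11% = CHF 12,430
  CHF 757,000 × 21% = CHF 158,970
  → CHF 171,400
  Less childcare facility credit CHF 83,000 → CHF 88,400

CHF 335,934 > CHF 88,400, so the tentative minimum tax is the binding amount.

CHF 335,934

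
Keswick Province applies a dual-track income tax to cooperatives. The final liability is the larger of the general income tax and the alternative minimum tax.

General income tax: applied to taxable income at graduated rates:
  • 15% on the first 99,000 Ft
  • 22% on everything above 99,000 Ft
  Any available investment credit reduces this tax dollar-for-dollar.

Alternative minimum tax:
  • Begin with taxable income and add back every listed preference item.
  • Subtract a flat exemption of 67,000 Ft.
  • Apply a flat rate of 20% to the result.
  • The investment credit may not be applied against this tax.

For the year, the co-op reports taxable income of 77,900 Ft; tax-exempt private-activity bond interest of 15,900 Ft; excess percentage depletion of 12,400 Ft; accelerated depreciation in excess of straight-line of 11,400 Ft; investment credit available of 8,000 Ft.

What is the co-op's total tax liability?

General income tax:
  77,900 Ft × 15% = 11,685 Ft
  Less investment credit 8,000 Ft → 3,685 Ft

Alternative minimum tax:
  Adjusted income: 77,900 Ft + 15,900 Ft + 12,400 Ft + 11,400 Ft = 117,600 Ft
  Less exemption 67,000 Ft → base 50,600 Ft
  50,600 Ft × 20% = 10,120 Ft

10,120 Ft > 3,685 Ft, so the alternative minimum tax is the binding amount.

10,120 Ft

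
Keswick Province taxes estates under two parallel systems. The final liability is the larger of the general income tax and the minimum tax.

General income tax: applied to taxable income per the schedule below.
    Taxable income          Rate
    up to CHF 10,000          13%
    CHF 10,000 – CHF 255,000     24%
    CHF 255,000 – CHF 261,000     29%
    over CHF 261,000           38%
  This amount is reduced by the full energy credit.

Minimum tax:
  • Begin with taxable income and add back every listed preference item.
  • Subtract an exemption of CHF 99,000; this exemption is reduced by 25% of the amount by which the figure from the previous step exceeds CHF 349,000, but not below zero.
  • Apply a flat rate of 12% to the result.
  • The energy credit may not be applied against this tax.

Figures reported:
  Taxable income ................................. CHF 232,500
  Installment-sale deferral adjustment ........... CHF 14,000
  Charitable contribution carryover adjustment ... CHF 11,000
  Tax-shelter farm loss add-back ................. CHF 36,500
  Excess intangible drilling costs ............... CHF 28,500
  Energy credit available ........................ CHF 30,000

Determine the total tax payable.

General income tax:
  CHF 10,000 × 13% = CHF 1,300
  CHF 222,500 × 24% = CHF 53,400
  → CHF 54,700
  Less energy credit CHF 30,000 → CHF 24,700

Minimum tax:
  Adjusted income: CHF 232,500 + CHF 14,000 + CHF 11,000 + CHF 36,500 + CHF 28,500 = CHF 322,500
  Exemption: CHF 322,500 ≤ CHF 349,000, so full CHF 99,000 applies
  Base: CHF 322,500 − CHF 99,000 = CHF 223,500
  CHF 223,500 × 12% = CHF 26,820

CHF 26,820 > CHF 24,700, so the minimum tax is the binding amount.

CHF 26,820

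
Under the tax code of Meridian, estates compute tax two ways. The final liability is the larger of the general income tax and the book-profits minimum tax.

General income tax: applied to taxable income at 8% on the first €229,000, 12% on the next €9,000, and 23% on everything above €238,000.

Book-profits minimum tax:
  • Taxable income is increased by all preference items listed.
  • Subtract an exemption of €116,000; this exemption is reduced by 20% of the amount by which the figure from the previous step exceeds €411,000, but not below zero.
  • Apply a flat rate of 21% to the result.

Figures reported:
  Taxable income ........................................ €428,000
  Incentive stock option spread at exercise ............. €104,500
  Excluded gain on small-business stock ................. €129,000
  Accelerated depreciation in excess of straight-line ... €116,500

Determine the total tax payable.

General income tax:
  €229,000 × 8% = €18,320
  €9,000 × 12% = €1,080
  €190,000 × 23% = €43,700
  → €63,100

Book-profits minimum tax:
  Adjusted income: €428,000 + €104,500 + €129,000 + €116,500 = €778,000
  Exemption: €116,000 − 20% × (€778,000 − €411,000) = €116,000 − €73,400 = €42,600
  Base: €778,000 − €42,600 = €735,400
  €735,400 × 21% = €154,434

€154,434 > €63,100, so the book-profits minimum tax is the binding amount.

€154,434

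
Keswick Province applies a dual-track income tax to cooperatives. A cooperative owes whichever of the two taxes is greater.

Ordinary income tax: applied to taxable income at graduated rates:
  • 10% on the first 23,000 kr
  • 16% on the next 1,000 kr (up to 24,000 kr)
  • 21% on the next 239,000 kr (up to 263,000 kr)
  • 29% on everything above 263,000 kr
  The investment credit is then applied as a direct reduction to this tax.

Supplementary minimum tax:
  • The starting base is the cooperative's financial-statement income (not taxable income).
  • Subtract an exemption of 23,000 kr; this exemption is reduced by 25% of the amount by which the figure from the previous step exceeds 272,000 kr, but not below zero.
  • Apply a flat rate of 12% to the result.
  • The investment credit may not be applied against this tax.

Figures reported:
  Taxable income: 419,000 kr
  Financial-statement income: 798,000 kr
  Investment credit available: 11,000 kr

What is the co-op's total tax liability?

Ordinary income tax:
  23,000 kr × 10% = 2,300 kr
  1,000 kr × 16% = 160 kr
  239,000 kr × 21% = 50,190 kr
  156,000 kr × 29% = 45,240 kr
  → 97,890 kr
  Less investment credit 11,000 kr → 86,890 kr

Supplementary minimum tax:
  Base (financial-statement income): 798,000 kr
  Exemption: 25% × (798,000 kr − 272,000 kr) = 131,500 kr ≥ 23,000 kr, so the exemption is fully phased out
  Base: 798,000 kr − 0 kr = 798,000 kr
  798,000 kr × 12% = 95,760 kr

95,760 kr > 86,890 kr, so the supplementary minimum tax is the binding amount.

95,760 kr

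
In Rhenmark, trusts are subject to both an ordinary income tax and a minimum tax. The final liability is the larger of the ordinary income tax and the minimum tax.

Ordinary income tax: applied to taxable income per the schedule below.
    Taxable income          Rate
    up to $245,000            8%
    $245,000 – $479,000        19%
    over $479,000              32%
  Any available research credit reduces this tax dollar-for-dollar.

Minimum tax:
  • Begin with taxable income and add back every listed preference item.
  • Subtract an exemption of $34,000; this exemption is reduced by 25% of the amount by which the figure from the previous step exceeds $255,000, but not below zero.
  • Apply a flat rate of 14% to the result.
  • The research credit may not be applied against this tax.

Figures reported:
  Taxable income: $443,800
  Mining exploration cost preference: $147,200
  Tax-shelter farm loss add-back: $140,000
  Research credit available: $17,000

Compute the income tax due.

Minimum tax:
  Adjusted income: $443,800 + $147,200 + $140,000 = $731,000
  Exemption: 25% × ($731,000 − $255,000) = $119,000 ≥ $34,000, so the exemption is fully phased out
  Base: $731,000 − $0 = $731,000
  $731,000 × 14% = $102,340

Ordinary income tax:
  $245,000 × 8% = $19,600
  $198,800 × 19% = $37,772
  → $57,372
  Less research credit $17,000 → $40,372

$102,340 > $40,372, so the minimum tax is the binding amount.

$102,340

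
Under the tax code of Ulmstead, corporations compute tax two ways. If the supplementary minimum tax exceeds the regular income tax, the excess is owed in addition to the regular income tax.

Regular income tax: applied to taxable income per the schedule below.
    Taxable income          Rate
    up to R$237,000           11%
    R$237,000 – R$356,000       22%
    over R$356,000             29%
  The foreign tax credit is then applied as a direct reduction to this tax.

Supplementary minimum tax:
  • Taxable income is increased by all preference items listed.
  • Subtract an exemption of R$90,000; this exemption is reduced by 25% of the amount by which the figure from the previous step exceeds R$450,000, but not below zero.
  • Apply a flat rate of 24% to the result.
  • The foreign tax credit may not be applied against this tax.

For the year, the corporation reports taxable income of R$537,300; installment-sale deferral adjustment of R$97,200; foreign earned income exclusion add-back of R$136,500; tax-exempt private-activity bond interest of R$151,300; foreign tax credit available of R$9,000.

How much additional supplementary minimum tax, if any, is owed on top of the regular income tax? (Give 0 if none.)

Regular income tax:
  R$237,000 × 11% = R$26,070
  R$119,000 × 22% = R$26,180
  R$181,300 × 29% = R$52,577
  → R$104,827
  Less foreign tax credit R$9,000 → R$95,827

Supplementary minimum tax:
  Adjusted income: R$537,300 + R$97,200 + R$136,500 + R$151,300 = R$922,300
  Exemption: 25% × (R$922,300 − R$450,000) = R$118,075 ≥ R$90,000, so the exemption is fully phased out
  Base: R$922,300 − R$0 = R$922,300
  R$922,300 × 24% = R$221,352

Excess of supplementary minimum tax over regular income tax: R$221,352 − R$95,827 = R$125,525.

R$125,525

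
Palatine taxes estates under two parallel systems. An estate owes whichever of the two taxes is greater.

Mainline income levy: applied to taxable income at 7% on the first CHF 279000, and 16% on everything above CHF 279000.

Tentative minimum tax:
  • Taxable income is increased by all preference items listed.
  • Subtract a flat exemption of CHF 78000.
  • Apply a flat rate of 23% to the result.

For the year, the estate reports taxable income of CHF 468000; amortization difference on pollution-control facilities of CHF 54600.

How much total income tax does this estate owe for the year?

Tentative minimum tax:
  Adjusted income: CHF 468000 + CHF 54600 = CHF 522600
  Less exemption CHF 78000 → base CHF 444600
  CHF 444600 × 23% = CHF 102258

Mainline income levy:
  CHF 279000 × 7% = CHF 19530
  CHF 189000 × 16% = CHF 30240
  → CHF 49770

CHF 102258 > CHF 49770, so the tentative minimum tax is the binding amount.

CHF 102258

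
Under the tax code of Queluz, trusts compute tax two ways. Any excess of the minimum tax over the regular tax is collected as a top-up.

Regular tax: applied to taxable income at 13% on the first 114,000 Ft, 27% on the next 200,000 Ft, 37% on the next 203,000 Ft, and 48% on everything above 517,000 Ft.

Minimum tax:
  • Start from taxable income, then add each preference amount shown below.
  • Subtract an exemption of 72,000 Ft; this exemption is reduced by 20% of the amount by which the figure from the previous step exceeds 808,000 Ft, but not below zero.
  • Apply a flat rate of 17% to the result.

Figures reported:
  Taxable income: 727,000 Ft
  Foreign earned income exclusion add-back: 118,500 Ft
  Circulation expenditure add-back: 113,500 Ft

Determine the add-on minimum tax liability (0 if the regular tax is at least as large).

Regular tax:
  114,000 Ft × 13% = 14,820 Ft
  200,000 Ft × 27% = 54,000 Ft
  203,000 Ft × 37% = 75,110 Ft
  210,000 Ft × 48% = 100,800 Ft
  → 244,730 Ft

Minimum tax:
  Adjusted income: 727,000 Ft + 118,500 Ft + 113,500 Ft = 959,000 Ft
  Exemption: 72,000 Ft − 20% × (959,000 Ft − 808,000 Ft) = 72,000 Ft − 30,200 Ft = 41,800 Ft
  Base: 959,000 Ft − 41,800 Ft = 917,200 Ft
  917,200 Ft × 17% = 155,924 Ft

155,924 Ft ≤ 244,730 Ft, so no add-on is due.

0 Ft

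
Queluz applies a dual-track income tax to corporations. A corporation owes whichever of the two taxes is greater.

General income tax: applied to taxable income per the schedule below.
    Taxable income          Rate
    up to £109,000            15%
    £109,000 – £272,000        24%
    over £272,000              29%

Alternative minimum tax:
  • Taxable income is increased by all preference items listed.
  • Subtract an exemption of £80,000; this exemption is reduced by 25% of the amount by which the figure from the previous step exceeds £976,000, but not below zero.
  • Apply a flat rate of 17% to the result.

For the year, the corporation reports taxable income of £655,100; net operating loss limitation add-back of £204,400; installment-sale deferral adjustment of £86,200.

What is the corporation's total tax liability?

£166,569

General income tax:
  £109,000 × 15% = £16,350
  £163,000 × 24% = £39,120
  £383,100 × 29% = £111,099
  → £166,569

Alternative minimum tax:
  Adjusted income: £655,100 + £204,400 + £86,200 = £945,700
  Exemption: £945,700 ≤ £976,000, so full £80,000 applies
  Base: £945,700 − £80,000 = £865,700
  £865,700 × 17% = £147,169

£166,569 > £147,169, so the general income tax governs.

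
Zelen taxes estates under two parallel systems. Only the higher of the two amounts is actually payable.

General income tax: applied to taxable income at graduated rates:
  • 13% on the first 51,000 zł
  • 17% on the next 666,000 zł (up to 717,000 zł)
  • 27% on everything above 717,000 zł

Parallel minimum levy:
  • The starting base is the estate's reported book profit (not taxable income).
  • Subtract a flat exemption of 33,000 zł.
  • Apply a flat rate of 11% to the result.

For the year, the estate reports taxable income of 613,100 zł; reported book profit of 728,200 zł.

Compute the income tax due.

General income tax:
  51,000 zł × 13% = 6,630 zł
  562,100 zł × 17% = 95,557 zł
  → 102,187 zł

Parallel minimum levy:
  Base (reported book profit): 728,200 zł
  Less exemption 33,000 zł → base 695,200 zł
  695,200 zł × 11% = 76,472 zł

102,187 zł > 76,472 zł, so the general income tax governs.

102,187 zł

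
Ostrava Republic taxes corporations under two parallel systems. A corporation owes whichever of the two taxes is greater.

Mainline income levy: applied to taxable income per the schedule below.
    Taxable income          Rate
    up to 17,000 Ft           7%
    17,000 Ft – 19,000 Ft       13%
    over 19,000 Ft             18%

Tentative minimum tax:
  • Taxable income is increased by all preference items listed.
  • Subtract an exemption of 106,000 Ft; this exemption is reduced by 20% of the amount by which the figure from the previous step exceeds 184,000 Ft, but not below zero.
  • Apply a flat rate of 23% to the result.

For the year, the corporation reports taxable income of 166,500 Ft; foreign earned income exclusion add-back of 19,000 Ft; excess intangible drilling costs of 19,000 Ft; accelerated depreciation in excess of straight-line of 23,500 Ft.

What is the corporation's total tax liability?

30,084 Ft

Tentative minimum tax:
  Adjusted income: 166,500 Ft + 19,000 Ft + 19,000 Ft + 23,500 Ft = 228,000 Ft
  Exemption: 106,000 Ft − 20% × (228,000 Ft − 184,000 Ft) = 106,000 Ft − 8,800 Ft = 97,200 Ft
  Base: 228,000 Ft − 97,200 Ft = 130,800 Ft
  130,800 Ft × 23% = 30,084 Ft

Mainline income levy:
  17,000 Ft × 7% = 1,190 Ft
  2,000 Ft × 13% = 260 Ft
  147,500 Ft × 18% = 26,550 Ft
  → 28,000 Ft

30,084 Ft > 28,000 Ft, so the tentative minimum tax is the binding amount.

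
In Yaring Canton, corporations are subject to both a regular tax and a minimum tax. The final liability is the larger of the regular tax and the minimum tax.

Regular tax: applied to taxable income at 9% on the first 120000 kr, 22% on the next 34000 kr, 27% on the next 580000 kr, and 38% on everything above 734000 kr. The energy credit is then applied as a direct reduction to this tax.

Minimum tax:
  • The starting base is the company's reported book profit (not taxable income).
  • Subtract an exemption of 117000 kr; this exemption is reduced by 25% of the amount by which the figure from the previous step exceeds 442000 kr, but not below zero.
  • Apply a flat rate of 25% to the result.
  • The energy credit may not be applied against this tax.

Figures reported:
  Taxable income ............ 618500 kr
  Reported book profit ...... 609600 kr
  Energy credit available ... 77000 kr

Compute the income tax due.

133625 kr

Regular tax:
  120000 kr × 9% = 10800 kr
  34000 kr × 22% = 7480 kr
  464500 kr × 27% = 125415 kr
  → 143695 kr
  Less energy credit 77000 kr → 66695 kr

Minimum tax:
  Base (reported book profit): 609600 kr
  Exemption: 117000 kr − 25% × (609600 kr − 442000 kr) = 117000 kr − 41900 kr = 75100 kr
  Base: 609600 kr − 75100 kr = 534500 kr
  534500 kr × 25% = 133625 kr

133625 kr > 66695 kr, so the minimum tax is the binding amount.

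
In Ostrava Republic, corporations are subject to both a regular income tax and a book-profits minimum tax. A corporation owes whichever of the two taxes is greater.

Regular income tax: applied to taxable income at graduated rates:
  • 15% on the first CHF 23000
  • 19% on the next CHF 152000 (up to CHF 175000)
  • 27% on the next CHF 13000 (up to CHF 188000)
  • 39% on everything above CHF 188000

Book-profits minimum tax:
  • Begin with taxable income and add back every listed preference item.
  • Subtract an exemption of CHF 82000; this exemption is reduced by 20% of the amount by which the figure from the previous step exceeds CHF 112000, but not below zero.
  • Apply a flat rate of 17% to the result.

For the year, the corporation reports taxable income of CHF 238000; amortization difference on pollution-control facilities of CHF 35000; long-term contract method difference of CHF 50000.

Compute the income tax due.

CHF 55340

Book-profits minimum tax:
  Adjusted income: CHF 238000 + CHF 35000 + CHF 50000 = CHF 323000
  Exemption: CHF 82000 − 20% × (CHF 323000 − CHF 112000) = CHF 82000 − CHF 42200 = CHF 39800
  Base: CHF 323000 − CHF 39800 = CHF 283200
  CHF 283200 × 17% = CHF 48144

Regular income tax:
  CHF 23000 × 15% = CHF 3450
  CHF 152000 × 19% = CHF 28880
  CHF 13000 × 27% = CHF 3510
  CHF 50000 × 39% = CHF 19500
  → CHF 55340

CHF 55340 > CHF 48144, so the regular income tax governs.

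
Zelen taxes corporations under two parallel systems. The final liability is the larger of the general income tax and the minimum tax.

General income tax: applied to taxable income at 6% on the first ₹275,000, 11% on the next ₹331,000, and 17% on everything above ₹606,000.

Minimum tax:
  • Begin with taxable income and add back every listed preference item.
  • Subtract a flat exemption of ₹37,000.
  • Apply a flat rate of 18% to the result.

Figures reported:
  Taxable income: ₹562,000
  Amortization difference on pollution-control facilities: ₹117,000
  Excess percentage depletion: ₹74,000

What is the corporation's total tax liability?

Minimum tax:
  Adjusted income: ₹562,000 + ₹117,000 + ₹74,000 = ₹753,000
  Less exemption ₹37,000 → base ₹716,000
  ₹716,000 × 18% = ₹128,880

General income tax:
  ₹275,000 × 6% = ₹16,500
  ₹287,000 × 11% = ₹31,570
  → ₹48,070

₹128,880 > ₹48,070, so the minimum tax is the binding amount.

₹128,880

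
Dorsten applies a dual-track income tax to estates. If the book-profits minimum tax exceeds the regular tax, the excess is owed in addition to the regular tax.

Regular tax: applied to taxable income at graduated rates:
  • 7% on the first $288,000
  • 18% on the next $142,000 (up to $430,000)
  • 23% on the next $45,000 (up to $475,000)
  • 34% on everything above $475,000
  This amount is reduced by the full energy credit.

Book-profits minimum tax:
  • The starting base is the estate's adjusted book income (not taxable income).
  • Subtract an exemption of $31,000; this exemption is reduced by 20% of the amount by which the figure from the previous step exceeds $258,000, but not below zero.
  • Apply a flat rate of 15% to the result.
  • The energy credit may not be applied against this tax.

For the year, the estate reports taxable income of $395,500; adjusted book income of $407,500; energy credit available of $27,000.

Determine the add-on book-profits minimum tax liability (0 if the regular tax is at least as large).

$48,450

Book-profits minimum tax:
  Base (adjusted book income): $407,500
  Exemption: $31,000 − 20% × ($407,500 − $258,000) = $31,000 − $29,900 = $1,100
  Base: $407,500 − $1,100 = $406,400
  $406,400 × 15% = $60,960

Regular tax:
  $288,000 × 7% = $20,160
  $107,500 × 18% = $19,350
  → $39,510
  Less energy credit $27,000 → $12,510

Excess of book-profits minimum tax over regular tax: $60,960 − $12,510 = $48,450.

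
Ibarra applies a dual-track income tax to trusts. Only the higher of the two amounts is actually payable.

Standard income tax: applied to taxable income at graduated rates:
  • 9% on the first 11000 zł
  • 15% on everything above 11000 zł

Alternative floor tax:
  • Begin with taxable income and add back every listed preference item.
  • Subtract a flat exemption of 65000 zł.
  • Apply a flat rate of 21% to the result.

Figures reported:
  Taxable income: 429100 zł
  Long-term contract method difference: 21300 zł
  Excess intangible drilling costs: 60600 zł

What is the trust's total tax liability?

Standard income tax:
  11000 zł × 9% = 990 zł
  418100 zł × 15% = 62715 zł
  → 63705 zł

Alternative floor tax:
  Adjusted income: 429100 zł + 21300 zł + 60600 zł = 511000 zł
  Less exemption 65000 zł → base 446000 zł
  446000 zł × 21% = 93660 zł

93660 zł > 63705 zł, so the alternative floor tax is the binding amount.

93660 zł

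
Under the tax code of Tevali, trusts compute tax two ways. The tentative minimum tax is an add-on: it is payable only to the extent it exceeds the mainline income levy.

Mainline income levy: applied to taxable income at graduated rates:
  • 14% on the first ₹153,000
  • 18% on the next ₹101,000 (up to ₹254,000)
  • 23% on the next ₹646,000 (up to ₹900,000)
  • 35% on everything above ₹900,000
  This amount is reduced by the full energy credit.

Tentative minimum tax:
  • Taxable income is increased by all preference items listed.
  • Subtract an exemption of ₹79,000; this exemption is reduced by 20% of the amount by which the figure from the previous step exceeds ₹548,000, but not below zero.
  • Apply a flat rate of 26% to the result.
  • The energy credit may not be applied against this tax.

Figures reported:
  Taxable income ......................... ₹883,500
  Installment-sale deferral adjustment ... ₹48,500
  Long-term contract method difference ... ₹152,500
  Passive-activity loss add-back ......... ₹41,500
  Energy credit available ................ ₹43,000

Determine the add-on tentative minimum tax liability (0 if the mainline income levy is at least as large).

₹151,375

Tentative minimum tax:
  Adjusted income: ₹883,500 + ₹48,500 + ₹152,500 + ₹41,500 = ₹1,126,000
  Exemption: 20% × (₹1,126,000 − ₹548,000) = ₹115,600 ≥ ₹79,000, so the exemption is fully phased out
  Base: ₹1,126,000 − ₹0 = ₹1,126,000
  ₹1,126,000 × 26% = ₹292,760

Mainline income levy:
  ₹153,000 × 14% = ₹21,420
  ₹101,000 × 18% = ₹18,180
  ₹629,500 × 23% = ₹144,785
  → ₹184,385
  Less energy credit ₹43,000 → ₹141,385

Excess of tentative minimum tax over mainline income levy: ₹292,760 − ₹141,385 = ₹151,375.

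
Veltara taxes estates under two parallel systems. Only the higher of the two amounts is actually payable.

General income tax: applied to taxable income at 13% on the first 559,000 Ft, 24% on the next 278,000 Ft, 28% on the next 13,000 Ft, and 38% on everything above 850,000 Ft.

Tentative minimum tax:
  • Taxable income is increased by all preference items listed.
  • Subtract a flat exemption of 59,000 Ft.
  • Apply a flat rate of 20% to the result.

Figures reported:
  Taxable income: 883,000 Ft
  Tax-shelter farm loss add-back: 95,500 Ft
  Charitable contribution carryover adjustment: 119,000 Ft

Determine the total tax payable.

207,700 Ft

General income tax:
  559,000 Ft × 13% = 72,670 Ft
  278,000 Ft × 24% = 66,720 Ft
  13,000 Ft × 28% = 3,640 Ft
  33,000 Ft × 38% = 12,540 Ft
  → 155,570 Ft

Tentative minimum tax:
  Adjusted income: 883,000 Ft + 95,500 Ft + 119,000 Ft = 1,097,500 Ft
  Less exemption 59,000 Ft → base 1,038,500 Ft
  1,038,500 Ft × 20% = 207,700 Ft

207,700 Ft > 155,570 Ft, so the tentative minimum tax is the binding amount.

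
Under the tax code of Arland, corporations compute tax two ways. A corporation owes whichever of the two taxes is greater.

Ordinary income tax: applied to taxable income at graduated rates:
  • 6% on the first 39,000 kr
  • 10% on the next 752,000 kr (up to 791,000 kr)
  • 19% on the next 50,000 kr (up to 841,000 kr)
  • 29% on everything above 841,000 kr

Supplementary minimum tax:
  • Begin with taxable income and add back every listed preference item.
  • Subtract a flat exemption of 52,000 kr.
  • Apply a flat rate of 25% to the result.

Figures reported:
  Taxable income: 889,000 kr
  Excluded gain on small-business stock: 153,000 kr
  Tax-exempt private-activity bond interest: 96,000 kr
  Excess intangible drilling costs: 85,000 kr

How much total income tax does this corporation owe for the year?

292,750 kr

Ordinary income tax:
  39,000 kr × 6% = 2,340 kr
  752,000 kr × 10% = 75,200 kr
  50,000 kr × 19% = 9,500 kr
  48,000 kr × 29% = 13,920 kr
  → 100,960 kr

Supplementary minimum tax:
  Adjusted income: 889,000 kr + 153,000 kr + 96,000 kr + 85,000 kr = 1,223,000 kr
  Less exemption 52,000 kr → base 1,171,000 kr
  1,171,000 kr × 25% = 292,750 kr

292,750 kr > 100,960 kr, so the supplementary minimum tax is the binding amount.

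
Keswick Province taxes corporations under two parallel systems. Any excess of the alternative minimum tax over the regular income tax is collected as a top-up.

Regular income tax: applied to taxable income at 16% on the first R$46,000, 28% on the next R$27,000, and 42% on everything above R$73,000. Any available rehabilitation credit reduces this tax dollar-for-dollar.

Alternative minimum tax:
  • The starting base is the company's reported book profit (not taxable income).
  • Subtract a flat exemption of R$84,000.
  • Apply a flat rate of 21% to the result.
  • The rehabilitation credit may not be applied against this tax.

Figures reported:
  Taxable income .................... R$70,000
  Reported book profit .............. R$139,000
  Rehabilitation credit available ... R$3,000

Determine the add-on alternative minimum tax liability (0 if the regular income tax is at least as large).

Regular income tax:
  R$46,000 × 16% = R$7,360
  R$24,000 × 28% = R$6,720
  → R$14,080
  Less rehabilitation credit R$3,000 → R$11,080

Alternative minimum tax:
  Base (reported book profit): R$139,000
  Less exemption R$84,000 → base R$55,000
  R$55,000 × 21% = R$11,550

Excess of alternative minimum tax over regular income tax: R$11,550 − R$11,080 = R$470.

R$470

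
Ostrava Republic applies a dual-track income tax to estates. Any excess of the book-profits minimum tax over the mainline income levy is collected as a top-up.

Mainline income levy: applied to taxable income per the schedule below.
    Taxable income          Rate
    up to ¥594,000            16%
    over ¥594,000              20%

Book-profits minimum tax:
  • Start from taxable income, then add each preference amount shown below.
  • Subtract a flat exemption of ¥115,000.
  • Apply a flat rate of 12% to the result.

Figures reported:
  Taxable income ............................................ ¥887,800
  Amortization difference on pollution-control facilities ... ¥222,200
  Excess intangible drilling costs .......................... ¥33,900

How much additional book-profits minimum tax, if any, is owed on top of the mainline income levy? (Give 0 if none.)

Mainline income levy:
  ¥594,000 × 16% = ¥95,040
  ¥293,800 × 20% = ¥58,760
  → ¥153,800

Book-profits minimum tax:
  Adjusted income: ¥887,800 + ¥222,200 + ¥33,900 = ¥1,143,900
  Less exemption ¥115,000 → base ¥1,028,900
  ¥1,028,900 × 12% = ¥123,468

¥123,468 ≤ ¥153,800, so no add-on is due.

¥0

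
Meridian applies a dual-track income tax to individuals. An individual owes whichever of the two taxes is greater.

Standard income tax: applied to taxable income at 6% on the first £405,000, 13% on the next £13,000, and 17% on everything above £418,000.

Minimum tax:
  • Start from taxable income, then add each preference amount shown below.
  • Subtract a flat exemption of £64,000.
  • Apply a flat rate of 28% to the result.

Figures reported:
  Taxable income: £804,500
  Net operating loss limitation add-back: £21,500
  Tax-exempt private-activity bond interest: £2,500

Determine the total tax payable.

£214,060

Standard income tax:
  £405,000 × 6% = £24,300
  £13,000 × 13% = £1,690
  £386,500 × 17% = £65,705
  → £91,695

Minimum tax:
  Adjusted income: £804,500 + £21,500 + £2,500 = £828,500
  Less exemption £64,000 → base £764,500
  £764,500 × 28% = £214,060

£214,060 > £91,695, so the minimum tax is the binding amount.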